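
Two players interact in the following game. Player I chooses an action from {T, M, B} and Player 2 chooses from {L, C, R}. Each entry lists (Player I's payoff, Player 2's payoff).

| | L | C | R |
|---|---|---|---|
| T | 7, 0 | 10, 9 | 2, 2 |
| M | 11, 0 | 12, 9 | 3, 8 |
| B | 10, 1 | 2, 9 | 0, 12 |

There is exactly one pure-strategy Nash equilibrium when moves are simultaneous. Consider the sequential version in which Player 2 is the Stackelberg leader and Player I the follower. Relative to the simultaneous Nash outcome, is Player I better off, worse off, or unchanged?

Backward induction with Player 2 moving first.
- L: Player I compares 7, 11, 10 and picks M; Player 2 would get 0.
- C: Player I compares 10, 12, 2 and picks M; Player 2 would get 9.
- R: Player I compares 2, 3, 0 and picks M; Player 2 would get 8.
Player 2's induced payoffs are 0, 9, 8, so Player 2 commits to C. Subgame-perfect outcome: (M, C) with payoffs (12, 9).
Now find the simultaneous Nash equilibrium.
Player I's best replies: L→M; C→M; R→M.
Player 2's best replies: T→C; M→C; B→R.
The unique mutual best reply is (M, C), giving (12, 9).
Player I earns 12 sequentially versus 12 at the Nash outcome: unchanged.

unchanged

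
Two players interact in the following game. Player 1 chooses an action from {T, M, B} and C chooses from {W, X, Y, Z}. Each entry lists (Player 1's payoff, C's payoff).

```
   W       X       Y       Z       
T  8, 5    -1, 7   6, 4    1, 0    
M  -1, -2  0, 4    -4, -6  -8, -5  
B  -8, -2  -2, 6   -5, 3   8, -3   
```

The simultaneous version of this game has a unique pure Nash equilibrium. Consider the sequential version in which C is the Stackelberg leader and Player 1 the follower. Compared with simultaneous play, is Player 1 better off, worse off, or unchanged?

better off

Backward induction with C moving first.
- W: Player 1 compares 8, -1, -8 and picks T; C would get 5.
- X: Player 1 compares -1, 0, -2 and picks M; C would get 4.
- Y: Player 1 compares 6, -4, -5 and picks T; C would get 4.
- Z: Player 1 compares 1, -8, 8 and picks B; C would get -3.
Among 5, 4, 4, -3, the best is 5 at W. Subgame-perfect outcome: (T, W) with payoffs (8, 5).
Now find the simultaneous Nash equilibrium.
Player 1's best replies: W→T; X→M; Y→T; Z→B.
C's best replies: T→X; M→X; B→X.
The unique mutual best reply is (M, X), giving (0, 4).
Player 1 earns 8 sequentially versus 0 at the Nash outcome: better off.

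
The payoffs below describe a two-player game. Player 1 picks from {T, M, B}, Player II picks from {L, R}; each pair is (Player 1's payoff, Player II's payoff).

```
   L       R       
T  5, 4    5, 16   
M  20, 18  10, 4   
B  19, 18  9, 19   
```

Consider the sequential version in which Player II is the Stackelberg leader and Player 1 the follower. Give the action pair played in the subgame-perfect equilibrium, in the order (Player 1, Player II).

(M, L)

Backward induction with Player II moving first.
- L: BR = M, leader payoff 18.
- R: BR = M, leader payoff 4.
Maximizing over 18, 4, Player II chooses L. Subgame-perfect outcome: (M, L) with payoffs (20, 18).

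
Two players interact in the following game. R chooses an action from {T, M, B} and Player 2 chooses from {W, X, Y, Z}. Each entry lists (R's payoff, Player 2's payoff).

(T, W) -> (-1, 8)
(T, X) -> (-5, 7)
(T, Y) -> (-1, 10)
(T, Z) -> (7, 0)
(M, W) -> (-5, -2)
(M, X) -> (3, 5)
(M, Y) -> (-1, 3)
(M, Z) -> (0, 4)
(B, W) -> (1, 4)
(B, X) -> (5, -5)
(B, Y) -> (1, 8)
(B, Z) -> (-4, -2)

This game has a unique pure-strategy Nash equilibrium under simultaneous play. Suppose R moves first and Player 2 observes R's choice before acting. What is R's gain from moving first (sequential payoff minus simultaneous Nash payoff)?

2

Work backward from Player 2's decision.
- T: Player 2 compares 8, 7, 10, 0 and picks Y; R would get -1.
- M: Player 2 compares -2, 5, 3, 4 and picks X; R would get 3.
- B: Player 2 compares 4, -5, 8, -2 and picks Y; R would get 1.
Among -1, 3, 1, the best is 3 at M. Subgame-perfect outcome: (M, X) with payoffs (3, 5).
Under simultaneous play:
R's best replies: W→B; X→B; Y→B; Z→T.
Player 2's best replies: T→Y; M→X; B→Y.
Only (B, Y) has each player best-responding; Nash payoffs (1, 8).
R's commitment gain: 3 − 1 = 2.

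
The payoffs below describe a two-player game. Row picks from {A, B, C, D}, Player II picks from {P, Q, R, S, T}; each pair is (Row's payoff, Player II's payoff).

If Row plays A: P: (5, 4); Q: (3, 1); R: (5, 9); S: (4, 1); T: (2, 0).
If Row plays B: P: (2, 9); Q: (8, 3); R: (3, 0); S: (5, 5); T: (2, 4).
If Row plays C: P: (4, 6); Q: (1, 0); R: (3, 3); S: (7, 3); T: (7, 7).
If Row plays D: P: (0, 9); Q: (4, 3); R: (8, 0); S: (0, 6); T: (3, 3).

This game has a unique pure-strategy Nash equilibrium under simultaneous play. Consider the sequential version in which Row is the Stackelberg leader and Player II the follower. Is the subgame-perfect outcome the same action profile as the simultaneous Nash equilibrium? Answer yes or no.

yes

Player II best-responds to each possible Row move:
- A → Player II plays R (best of 4, 1, 9, 1, 0); Row gets 5.
- B → Player II plays P (best of 9, 3, 0, 5, 4); Row gets 2.
- C → Player II plays T (best of 6, 0, 3, 3, 7); Row gets 7.
- D → Player II plays P (best of 9, 3, 0, 6, 3); Row gets 0.
Among 5, 2, 7, 0, the best is 7 at C. Subgame-perfect outcome: (C, T) with payoffs (7, 7).
Now find the simultaneous Nash equilibrium.
Row's best replies: P→A; Q→B; R→D; S→C; T→C.
Player II's best replies: A→R; B→P; C→T; D→P.
The unique mutual best reply is (C, T), giving (7, 7).
Sequential outcome (C, T) coincides with the Nash profile (C, T).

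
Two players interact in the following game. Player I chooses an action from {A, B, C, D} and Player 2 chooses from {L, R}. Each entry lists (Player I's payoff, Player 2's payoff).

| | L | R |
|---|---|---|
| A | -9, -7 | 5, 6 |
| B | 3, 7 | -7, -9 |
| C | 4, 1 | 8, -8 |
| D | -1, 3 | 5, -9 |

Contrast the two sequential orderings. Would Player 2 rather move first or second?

If Player I leads: Player 2's best replies are A→R, B→L, C→L, D→L; Player I's induced payoffs 5, 3, 4, -1; outcome (A, R), payoffs (5, 6).
If Player 2 leads: Player I's best replies are L→C, R→C; Player 2's induced payoffs 1, -8; outcome (C, L), payoffs (4, 1).
Player 2 gets 1 moving first and 6 moving second, so Player 2 prefers to move second.

second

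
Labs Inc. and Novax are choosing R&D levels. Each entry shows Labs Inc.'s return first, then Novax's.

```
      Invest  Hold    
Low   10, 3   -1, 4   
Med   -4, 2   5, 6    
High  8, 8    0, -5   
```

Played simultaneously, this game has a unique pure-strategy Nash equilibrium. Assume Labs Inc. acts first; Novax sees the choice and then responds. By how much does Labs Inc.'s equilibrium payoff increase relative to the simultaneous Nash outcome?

3

Solve by backward induction (Labs Inc. leads).
- Low: Novax compares 3, 4 and picks Hold; Labs Inc. would get -1.
- Med: Novax compares 2, 6 and picks Hold; Labs Inc. would get 5.
- High: Novax compares 8, -5 and picks Invest; Labs Inc. would get 8.
Labs Inc.'s induced payoffs are -1, 5, 8, so Labs Inc. commits to High. Subgame-perfect outcome: (High, Invest) with payoffs (8, 8).
Now find the simultaneous Nash equilibrium.
Labs Inc.'s best replies: Invest→Low; Hold→Med.
Novax's best replies: Low→Hold; Med→Hold; High→Invest.
The unique mutual best reply is (Med, Hold), giving (5, 6).
Labs Inc.'s commitment gain: 8 − 5 = 3.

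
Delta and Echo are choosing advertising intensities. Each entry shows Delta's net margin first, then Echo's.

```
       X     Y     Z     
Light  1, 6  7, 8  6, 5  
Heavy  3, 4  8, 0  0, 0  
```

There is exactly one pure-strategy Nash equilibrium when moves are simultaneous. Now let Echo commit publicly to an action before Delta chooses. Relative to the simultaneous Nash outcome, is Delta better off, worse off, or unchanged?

Solve by backward induction (Echo leads).
- X: BR = Heavy, leader payoff 4.
- Y: BR = Heavy, leader payoff 0.
- Z: BR = Light, leader payoff 5.
Maximizing over 4, 0, 5, Echo chooses Z. Subgame-perfect outcome: (Light, Z) with payoffs (6, 5).
Under simultaneous play:
Delta's best replies: X→Heavy; Y→Heavy; Z→Light.
Echo's best replies: Light→Y; Heavy→X.
Only (Heavy, X) has each player best-responding; Nash payoffs (3, 4).
Delta earns 6 sequentially versus 3 at the Nash outcome: better off.

better off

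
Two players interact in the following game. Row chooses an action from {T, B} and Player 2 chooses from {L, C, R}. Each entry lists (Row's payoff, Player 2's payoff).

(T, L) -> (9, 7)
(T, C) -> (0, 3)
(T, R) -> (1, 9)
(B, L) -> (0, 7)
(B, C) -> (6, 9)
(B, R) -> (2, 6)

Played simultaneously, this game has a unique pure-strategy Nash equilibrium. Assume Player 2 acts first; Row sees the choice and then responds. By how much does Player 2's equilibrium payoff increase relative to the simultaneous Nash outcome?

Row best-responds to each possible Player 2 move:
- L → Row plays T (best of 9, 0); Player 2 gets 7.
- C → Row plays B (best of 0, 6); Player 2 gets 9.
- R → Row plays B (best of 1, 2); Player 2 gets 6.
Among 7, 9, 6, the best is 9 at C. Subgame-perfect outcome: (B, C) with payoffs (6, 9).
For the simultaneous game, intersect best replies.
Row's best replies: L→T; C→B; R→B.
Player 2's best replies: T→R; B→C.
Only (B, C) has each player best-responding; Nash payoffs (6, 9).
Player 2's commitment gain: 9 − 9 = 0.

0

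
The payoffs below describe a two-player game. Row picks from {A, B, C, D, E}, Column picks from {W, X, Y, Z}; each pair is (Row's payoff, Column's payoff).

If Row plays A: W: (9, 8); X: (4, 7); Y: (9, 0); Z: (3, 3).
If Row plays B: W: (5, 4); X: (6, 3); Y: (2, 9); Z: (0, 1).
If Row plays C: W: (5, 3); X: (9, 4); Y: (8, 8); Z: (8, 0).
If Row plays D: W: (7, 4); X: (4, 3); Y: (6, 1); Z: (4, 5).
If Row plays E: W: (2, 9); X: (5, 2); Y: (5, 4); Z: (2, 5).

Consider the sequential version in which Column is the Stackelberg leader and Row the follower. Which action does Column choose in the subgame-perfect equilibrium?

Work backward from Row's decision.
- W: BR = A, leader payoff 8.
- X: BR = C, leader payoff 4.
- Y: BR = A, leader payoff 0.
- Z: BR = C, leader payoff 0.
Column's induced payoffs are 8, 4, 0, 0, so Column commits to W. Subgame-perfect outcome: (A, W) with payoffs (9, 8).

W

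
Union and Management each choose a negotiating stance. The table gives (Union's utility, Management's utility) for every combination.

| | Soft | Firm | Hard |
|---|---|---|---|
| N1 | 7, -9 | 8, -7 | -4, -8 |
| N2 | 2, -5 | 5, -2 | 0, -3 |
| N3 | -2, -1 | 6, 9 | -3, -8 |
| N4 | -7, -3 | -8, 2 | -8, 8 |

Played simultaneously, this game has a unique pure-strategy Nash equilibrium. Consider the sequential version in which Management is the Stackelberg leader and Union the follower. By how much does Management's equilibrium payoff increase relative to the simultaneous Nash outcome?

Backward induction with Management moving first.
- Soft: Union compares 7, 2, -2, -7 and picks N1; Management would get -9.
- Firm: Union compares 8, 5, 6, -8 and picks N1; Management would get -7.
- Hard: Union compares -4, 0, -3, -8 and picks N2; Management would get -3.
Maximizing over -9, -7, -3, Management chooses Hard. Subgame-perfect outcome: (N2, Hard) with payoffs (0, -3).
Under simultaneous play:
Union's best replies: Soft→N1; Firm→N1; Hard→N2.
Management's best replies: N1→Firm; N2→Firm; N3→Firm; N4→Hard.
Only (N1, Firm) has each player best-responding; Nash payoffs (8, -7).
Management's commitment gain: -3 − -7 = 4.

4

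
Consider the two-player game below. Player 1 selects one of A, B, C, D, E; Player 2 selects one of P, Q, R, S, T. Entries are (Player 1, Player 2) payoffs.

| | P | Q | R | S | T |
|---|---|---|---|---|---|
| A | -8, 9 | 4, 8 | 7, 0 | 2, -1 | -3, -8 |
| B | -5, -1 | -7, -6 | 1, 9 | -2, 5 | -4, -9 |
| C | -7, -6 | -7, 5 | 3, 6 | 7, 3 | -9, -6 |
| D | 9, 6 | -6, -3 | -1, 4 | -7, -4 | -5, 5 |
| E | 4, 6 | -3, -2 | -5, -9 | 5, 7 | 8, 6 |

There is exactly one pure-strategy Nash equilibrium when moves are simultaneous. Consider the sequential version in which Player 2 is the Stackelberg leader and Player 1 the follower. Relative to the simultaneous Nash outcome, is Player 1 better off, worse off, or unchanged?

Backward induction with Player 2 moving first.
- P: Player 1 compares -8, -5, -7, 9, 4 and picks D; Player 2 would get 6.
- Q: Player 1 compares 4, -7, -7, -6, -3 and picks A; Player 2 would get 8.
- R: Player 1 compares 7, 1, 3, -1, -5 and picks A; Player 2 would get 0.
- S: Player 1 compares 2, -2, 7, -7, 5 and picks C; Player 2 would get 3.
- T: Player 1 compares -3, -4, -9, -5, 8 and picks E; Player 2 would get 6.
Player 2's induced payoffs are 6, 8, 0, 3, 6, so Player 2 commits to Q. Subgame-perfect outcome: (A, Q) with payoffs (4, 8).
Now find the simultaneous Nash equilibrium.
Player 1's best replies: P→D; Q→A; R→A; S→C; T→E.
Player 2's best replies: A→P; B→R; C→R; D→P; E→S.
The unique mutual best reply is (D, P), giving (9, 6).
Player 1 earns 4 sequentially versus 9 at the Nash outcome: worse off.

worse off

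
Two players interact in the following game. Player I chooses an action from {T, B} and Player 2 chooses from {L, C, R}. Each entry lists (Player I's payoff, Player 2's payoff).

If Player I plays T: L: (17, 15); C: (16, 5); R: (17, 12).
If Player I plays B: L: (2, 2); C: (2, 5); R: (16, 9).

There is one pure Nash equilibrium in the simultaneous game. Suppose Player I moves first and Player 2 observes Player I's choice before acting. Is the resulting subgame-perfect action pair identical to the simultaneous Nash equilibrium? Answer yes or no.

yes

Solve by backward induction (Player I leads).
- T: Player 2 compares 15, 5, 12 and picks L; Player I would get 17.
- B: Player 2 compares 2, 5, 9 and picks R; Player I would get 16.
Player I's induced payoffs are 17, 16, so Player I commits to T. Subgame-perfect outcome: (T, L) with payoffs (17, 15).
Now find the simultaneous Nash equilibrium.
Player I's best replies: L→T; C→T; R→T.
Player 2's best replies: T→L; B→R.
Only (T, L) has each player best-responding; Nash payoffs (17, 15).
Sequential outcome (T, L) coincides with the Nash profile (T, L).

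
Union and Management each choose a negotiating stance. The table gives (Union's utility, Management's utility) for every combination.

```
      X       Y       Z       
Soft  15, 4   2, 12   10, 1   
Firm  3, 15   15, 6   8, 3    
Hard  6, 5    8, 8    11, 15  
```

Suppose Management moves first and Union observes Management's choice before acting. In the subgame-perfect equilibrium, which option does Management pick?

Union best-responds to each possible Management move:
- X: BR = Soft, leader payoff 4.
- Y: BR = Firm, leader payoff 6.
- Z: BR = Hard, leader payoff 15.
Management's induced payoffs are 4, 6, 15, so Management commits to Z. Subgame-perfect outcome: (Hard, Z) with payoffs (11, 15).

Z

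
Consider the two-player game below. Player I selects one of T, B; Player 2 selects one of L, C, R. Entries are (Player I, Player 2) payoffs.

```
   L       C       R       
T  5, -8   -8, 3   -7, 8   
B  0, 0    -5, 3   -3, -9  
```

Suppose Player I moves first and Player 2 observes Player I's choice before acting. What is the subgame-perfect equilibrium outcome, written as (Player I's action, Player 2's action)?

(B, C)

Solve by backward induction (Player I leads).
- T → Player 2 plays R (best of -8, 3, 8); Player I gets -7.
- B → Player 2 plays C (best of 0, 3, -9); Player I gets -5.
Among -7, -5, the best is -5 at B. Subgame-perfect outcome: (B, C) with payoffs (-5, 3).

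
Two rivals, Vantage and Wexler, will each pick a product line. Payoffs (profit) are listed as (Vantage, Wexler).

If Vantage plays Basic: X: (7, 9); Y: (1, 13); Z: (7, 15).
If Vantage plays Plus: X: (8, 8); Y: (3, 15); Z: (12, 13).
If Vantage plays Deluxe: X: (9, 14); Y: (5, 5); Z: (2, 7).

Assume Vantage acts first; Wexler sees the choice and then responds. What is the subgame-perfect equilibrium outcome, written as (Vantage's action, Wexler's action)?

(Deluxe, X)

Wexler best-responds to each possible Vantage move:
- Basic: BR = Z, leader payoff 7.
- Plus: BR = Y, leader payoff 3.
- Deluxe: BR = X, leader payoff 9.
Maximizing over 7, 3, 9, Vantage chooses Deluxe. Subgame-perfect outcome: (Deluxe, X) with payoffs (9, 14).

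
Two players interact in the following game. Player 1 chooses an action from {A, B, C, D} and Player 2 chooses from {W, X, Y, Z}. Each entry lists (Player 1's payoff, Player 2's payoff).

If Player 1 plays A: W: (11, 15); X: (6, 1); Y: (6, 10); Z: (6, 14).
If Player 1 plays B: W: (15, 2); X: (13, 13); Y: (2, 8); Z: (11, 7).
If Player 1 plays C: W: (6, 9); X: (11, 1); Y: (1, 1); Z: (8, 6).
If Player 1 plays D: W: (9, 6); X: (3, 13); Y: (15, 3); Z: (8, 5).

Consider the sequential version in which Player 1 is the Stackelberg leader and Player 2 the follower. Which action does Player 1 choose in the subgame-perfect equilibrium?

Player 2 best-responds to each possible Player 1 move:
- A → Player 2 plays W (best of 15, 1, 10, 14); Player 1 gets 11.
- B → Player 2 plays X (best of 2, 13, 8, 7); Player 1 gets 13.
- C → Player 2 plays W (best of 9, 1, 1, 6); Player 1 gets 6.
- D → Player 2 plays X (best of 6, 13, 3, 5); Player 1 gets 3.
Maximizing over 11, 13, 6, 3, Player 1 chooses B. Subgame-perfect outcome: (B, X) with payoffs (13, 13).

B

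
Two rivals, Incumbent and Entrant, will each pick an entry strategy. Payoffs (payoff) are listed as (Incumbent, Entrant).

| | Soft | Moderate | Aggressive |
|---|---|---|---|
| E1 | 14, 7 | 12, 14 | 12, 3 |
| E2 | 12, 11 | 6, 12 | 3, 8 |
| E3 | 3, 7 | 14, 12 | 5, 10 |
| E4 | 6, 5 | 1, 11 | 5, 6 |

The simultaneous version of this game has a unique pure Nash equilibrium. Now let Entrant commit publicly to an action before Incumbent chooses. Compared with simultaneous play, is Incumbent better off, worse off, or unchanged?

unchanged

Work backward from Incumbent's decision.
- Soft: BR = E1, leader payoff 7.
- Moderate: BR = E3, leader payoff 12.
- Aggressive: BR = E1, leader payoff 3.
Maximizing over 7, 12, 3, Entrant chooses Moderate. Subgame-perfect outcome: (E3, Moderate) with payoffs (14, 12).
For the simultaneous game, intersect best replies.
Incumbent's best replies: Soft→E1; Moderate→E3; Aggressive→E1.
Entrant's best replies: E1→Moderate; E2→Moderate; E3→Moderate; E4→Moderate.
The unique mutual best reply is (E3, Moderate), giving (14, 12).
Incumbent earns 14 sequentially versus 14 at the Nash outcome: unchanged.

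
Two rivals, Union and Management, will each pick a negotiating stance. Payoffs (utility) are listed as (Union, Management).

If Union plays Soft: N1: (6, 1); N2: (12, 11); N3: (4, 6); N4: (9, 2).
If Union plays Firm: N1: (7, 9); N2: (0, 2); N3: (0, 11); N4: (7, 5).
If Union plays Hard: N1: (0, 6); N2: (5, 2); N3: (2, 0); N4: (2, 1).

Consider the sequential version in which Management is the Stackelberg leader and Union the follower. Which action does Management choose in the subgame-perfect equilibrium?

N2

Backward induction with Management moving first.
- N1 → Union plays Firm (best of 6, 7, 0); Management gets 9.
- N2 → Union plays Soft (best of 12, 0, 5); Management gets 11.
- N3 → Union plays Soft (best of 4, 0, 2); Management gets 6.
- N4 → Union plays Soft (best of 9, 7, 2); Management gets 2.
Maximizing over 9, 11, 6, 2, Management chooses N2. Subgame-perfect outcome: (Soft, N2) with payoffs (12, 11).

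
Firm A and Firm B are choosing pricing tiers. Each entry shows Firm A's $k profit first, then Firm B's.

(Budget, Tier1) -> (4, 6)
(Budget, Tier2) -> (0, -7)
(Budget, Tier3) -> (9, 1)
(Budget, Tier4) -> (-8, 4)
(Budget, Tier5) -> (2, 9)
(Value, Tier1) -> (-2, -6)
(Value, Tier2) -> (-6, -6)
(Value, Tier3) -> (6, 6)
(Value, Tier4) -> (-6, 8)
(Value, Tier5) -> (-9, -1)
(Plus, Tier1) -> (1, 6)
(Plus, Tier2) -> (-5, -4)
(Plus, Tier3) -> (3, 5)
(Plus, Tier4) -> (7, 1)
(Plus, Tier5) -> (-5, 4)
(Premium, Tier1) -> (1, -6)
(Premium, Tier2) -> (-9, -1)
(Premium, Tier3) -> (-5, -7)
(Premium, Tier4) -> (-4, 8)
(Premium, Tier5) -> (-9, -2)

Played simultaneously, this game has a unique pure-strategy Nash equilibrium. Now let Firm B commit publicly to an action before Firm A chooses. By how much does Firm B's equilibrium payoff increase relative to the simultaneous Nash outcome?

Backward induction with Firm B moving first.
- Tier1 → Firm A plays Budget (best of 4, -2, 1, 1); Firm B gets 6.
- Tier2 → Firm A plays Budget (best of 0, -6, -5, -9); Firm B gets -7.
- Tier3 → Firm A plays Budget (best of 9, 6, 3, -5); Firm B gets 1.
- Tier4 → Firm A plays Plus (best of -8, -6, 7, -4); Firm B gets 1.
- Tier5 → Firm A plays Budget (best of 2, -9, -5, -9); Firm B gets 9.
Maximizing over 6, -7, 1, 1, 9, Firm B chooses Tier5. Subgame-perfect outcome: (Budget, Tier5) with payoffs (2, 9).
Under simultaneous play:
Firm A's best replies: Tier1→Budget; Tier2→Budget; Tier3→Budget; Tier4→Plus; Tier5→Budget.
Firm B's best replies: Budget→Tier5; Value→Tier4; Plus→Tier1; Premium→Tier4.
The unique mutual best reply is (Budget, Tier5), giving (2, 9).
Firm B's commitment gain: 9 − 9 = 0.

0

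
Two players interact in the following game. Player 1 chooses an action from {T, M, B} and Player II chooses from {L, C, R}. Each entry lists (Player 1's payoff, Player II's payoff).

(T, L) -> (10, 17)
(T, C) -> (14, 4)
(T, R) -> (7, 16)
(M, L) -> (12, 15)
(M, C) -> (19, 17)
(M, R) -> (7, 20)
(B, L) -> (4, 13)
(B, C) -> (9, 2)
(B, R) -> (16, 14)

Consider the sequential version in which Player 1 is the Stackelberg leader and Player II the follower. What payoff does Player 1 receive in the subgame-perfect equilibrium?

Backward induction with Player 1 moving first.
- T: BR = L, leader payoff 10.
- M: BR = R, leader payoff 7.
- B: BR = R, leader payoff 16.
Maximizing over 10, 7, 16, Player 1 chooses B. Subgame-perfect outcome: (B, R) with payoffs (16, 14).

16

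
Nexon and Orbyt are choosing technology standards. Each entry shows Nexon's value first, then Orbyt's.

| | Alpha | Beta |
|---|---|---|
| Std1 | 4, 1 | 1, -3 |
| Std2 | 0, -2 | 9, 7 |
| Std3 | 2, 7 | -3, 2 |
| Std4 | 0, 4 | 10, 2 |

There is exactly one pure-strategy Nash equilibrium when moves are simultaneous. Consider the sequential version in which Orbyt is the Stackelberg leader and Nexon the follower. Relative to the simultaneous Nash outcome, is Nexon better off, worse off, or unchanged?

better off

Work backward from Nexon's decision.
- Alpha: BR = Std1, leader payoff 1.
- Beta: BR = Std4, leader payoff 2.
Among 1, 2, the best is 2 at Beta. Subgame-perfect outcome: (Std4, Beta) with payoffs (10, 2).
For the simultaneous game, intersect best replies.
Nexon's best replies: Alpha→Std1; Beta→Std4.
Orbyt's best replies: Std1→Alpha; Std2→Beta; Std3→Alpha; Std4→Alpha.
The unique mutual best reply is (Std1, Alpha), giving (4, 1).
Nexon earns 10 sequentially versus 4 at the Nash outcome: better off.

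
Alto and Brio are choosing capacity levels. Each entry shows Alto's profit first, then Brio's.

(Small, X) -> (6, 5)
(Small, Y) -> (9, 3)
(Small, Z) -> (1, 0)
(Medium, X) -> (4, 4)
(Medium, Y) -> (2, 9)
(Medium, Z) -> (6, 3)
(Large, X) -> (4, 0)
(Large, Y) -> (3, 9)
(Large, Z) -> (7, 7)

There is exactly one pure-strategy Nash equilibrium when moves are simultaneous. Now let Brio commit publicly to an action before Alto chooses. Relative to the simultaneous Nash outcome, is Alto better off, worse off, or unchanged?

better off

Alto best-responds to each possible Brio move:
- X: Alto compares 6, 4, 4 and picks Small; Brio would get 5.
- Y: Alto compares 9, 2, 3 and picks Small; Brio would get 3.
- Z: Alto compares 1, 6, 7 and picks Large; Brio would get 7.
Maximizing over 5, 3, 7, Brio chooses Z. Subgame-perfect outcome: (Large, Z) with payoffs (7, 7).
Now find the simultaneous Nash equilibrium.
Alto's best replies: X→Small; Y→Small; Z→Large.
Brio's best replies: Small→X; Medium→Y; Large→Y.
The unique mutual best reply is (Small, X), giving (6, 5).
Alto earns 7 sequentially versus 6 at the Nash outcome: better off.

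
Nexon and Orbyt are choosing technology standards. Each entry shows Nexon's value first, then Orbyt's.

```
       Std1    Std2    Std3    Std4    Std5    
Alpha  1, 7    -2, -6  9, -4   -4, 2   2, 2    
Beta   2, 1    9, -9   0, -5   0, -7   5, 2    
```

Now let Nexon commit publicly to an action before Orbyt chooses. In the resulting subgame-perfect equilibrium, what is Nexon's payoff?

5

Backward induction with Nexon moving first.
- Alpha → Orbyt plays Std1 (best of 7, -6, -4, 2, 2); Nexon gets 1.
- Beta → Orbyt plays Std5 (best of 1, -9, -5, -7, 2); Nexon gets 5.
Maximizing over 1, 5, Nexon chooses Beta. Subgame-perfect outcome: (Beta, Std5) with payoffs (5, 2).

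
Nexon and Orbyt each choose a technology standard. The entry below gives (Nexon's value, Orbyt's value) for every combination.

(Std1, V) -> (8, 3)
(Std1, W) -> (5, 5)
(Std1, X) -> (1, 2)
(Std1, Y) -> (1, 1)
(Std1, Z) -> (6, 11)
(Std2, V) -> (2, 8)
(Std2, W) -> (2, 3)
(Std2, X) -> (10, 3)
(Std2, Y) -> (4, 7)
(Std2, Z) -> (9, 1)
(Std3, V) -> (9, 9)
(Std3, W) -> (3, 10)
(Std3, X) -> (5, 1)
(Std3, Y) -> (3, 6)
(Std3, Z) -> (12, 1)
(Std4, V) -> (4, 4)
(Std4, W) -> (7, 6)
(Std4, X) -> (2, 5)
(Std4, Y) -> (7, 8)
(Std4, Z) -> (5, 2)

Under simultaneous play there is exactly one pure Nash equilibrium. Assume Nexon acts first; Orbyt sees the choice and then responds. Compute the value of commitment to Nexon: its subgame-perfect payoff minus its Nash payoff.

Work backward from Orbyt's decision.
- Std1: Orbyt compares 3, 5, 2, 1, 11 and picks Z; Nexon would get 6.
- Std2: Orbyt compares 8, 3, 3, 7, 1 and picks V; Nexon would get 2.
- Std3: Orbyt compares 9, 10, 1, 6, 1 and picks W; Nexon would get 3.
- Std4: Orbyt compares 4, 6, 5, 8, 2 and picks Y; Nexon would get 7.
Nexon's induced payoffs are 6, 2, 3, 7, so Nexon commits to Std4. Subgame-perfect outcome: (Std4, Y) with payoffs (7, 8).
Under simultaneous play:
Nexon's best replies: V→Std3; W→Std4; X→Std2; Y→Std4; Z→Std3.
Orbyt's best replies: Std1→Z; Std2→V; Std3→W; Std4→Y.
The unique mutual best reply is (Std4, Y), giving (7, 8).
Nexon's commitment gain: 7 − 7 = 0.

0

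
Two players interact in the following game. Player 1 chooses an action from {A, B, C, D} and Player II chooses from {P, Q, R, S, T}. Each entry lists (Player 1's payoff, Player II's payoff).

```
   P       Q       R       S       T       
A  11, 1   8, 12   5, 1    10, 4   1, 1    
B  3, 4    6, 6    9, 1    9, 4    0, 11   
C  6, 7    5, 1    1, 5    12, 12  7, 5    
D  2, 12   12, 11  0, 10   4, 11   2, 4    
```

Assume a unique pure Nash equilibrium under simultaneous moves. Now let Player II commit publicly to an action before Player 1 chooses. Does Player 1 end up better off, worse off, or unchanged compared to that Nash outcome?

unchanged

Work backward from Player 1's decision.
- P → Player 1 plays A (best of 11, 3, 6, 2); Player II gets 1.
- Q → Player 1 plays D (best of 8, 6, 5, 12); Player II gets 11.
- R → Player 1 plays B (best of 5, 9, 1, 0); Player II gets 1.
- S → Player 1 plays C (best of 10, 9, 12, 4); Player II gets 12.
- T → Player 1 plays C (best of 1, 0, 7, 2); Player II gets 5.
Maximizing over 1, 11, 1, 12, 5, Player II chooses S. Subgame-perfect outcome: (C, S) with payoffs (12, 12).
Under simultaneous play:
Player 1's best replies: P→A; Q→D; R→B; S→C; T→C.
Player II's best replies: A→Q; B→T; C→S; D→P.
The unique mutual best reply is (C, S), giving (12, 12).
Player 1 earns 12 sequentially versus 12 at the Nash outcome: unchanged.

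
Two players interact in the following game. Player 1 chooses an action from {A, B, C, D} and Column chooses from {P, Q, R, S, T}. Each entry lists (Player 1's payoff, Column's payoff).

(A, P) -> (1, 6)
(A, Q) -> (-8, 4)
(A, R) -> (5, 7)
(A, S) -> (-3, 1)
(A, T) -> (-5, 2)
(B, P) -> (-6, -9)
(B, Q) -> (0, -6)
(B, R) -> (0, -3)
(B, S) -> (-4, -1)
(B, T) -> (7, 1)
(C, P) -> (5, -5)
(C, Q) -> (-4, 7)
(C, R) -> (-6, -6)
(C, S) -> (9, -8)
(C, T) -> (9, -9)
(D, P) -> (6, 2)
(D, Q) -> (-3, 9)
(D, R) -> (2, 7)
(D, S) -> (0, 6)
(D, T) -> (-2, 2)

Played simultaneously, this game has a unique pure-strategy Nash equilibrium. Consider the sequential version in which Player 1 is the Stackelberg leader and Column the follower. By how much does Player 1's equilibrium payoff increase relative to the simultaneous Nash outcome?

2

Column best-responds to each possible Player 1 move:
- A: BR = R, leader payoff 5.
- B: BR = T, leader payoff 7.
- C: BR = Q, leader payoff -4.
- D: BR = Q, leader payoff -3.
Player 1's induced payoffs are 5, 7, -4, -3, so Player 1 commits to B. Subgame-perfect outcome: (B, T) with payoffs (7, 1).
Under simultaneous play:
Player 1's best replies: P→D; Q→B; R→A; S→C; T→C.
Column's best replies: A→R; B→T; C→Q; D→Q.
Only (A, R) has each player best-responding; Nash payoffs (5, 7).
Player 1's commitment gain: 7 − 5 = 2.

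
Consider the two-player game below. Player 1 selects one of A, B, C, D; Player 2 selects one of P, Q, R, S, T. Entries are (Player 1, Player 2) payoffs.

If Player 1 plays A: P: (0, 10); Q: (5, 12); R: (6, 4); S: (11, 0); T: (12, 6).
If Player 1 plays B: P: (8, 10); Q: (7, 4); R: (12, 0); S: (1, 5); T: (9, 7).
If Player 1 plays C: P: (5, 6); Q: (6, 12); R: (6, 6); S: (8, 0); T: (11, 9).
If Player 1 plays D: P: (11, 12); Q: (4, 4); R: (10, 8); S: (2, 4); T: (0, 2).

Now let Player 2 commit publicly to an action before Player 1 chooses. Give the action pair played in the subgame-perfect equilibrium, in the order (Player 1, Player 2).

Solve by backward induction (Player 2 leads).
- P → Player 1 plays D (best of 0, 8, 5, 11); Player 2 gets 12.
- Q → Player 1 plays B (best of 5, 7, 6, 4); Player 2 gets 4.
- R → Player 1 plays B (best of 6, 12, 6, 10); Player 2 gets 0.
- S → Player 1 plays A (best of 11, 1, 8, 2); Player 2 gets 0.
- T → Player 1 plays A (best of 12, 9, 11, 0); Player 2 gets 6.
Maximizing over 12, 4, 0, 0, 6, Player 2 chooses P. Subgame-perfect outcome: (D, P) with payoffs (11, 12).

(D, P)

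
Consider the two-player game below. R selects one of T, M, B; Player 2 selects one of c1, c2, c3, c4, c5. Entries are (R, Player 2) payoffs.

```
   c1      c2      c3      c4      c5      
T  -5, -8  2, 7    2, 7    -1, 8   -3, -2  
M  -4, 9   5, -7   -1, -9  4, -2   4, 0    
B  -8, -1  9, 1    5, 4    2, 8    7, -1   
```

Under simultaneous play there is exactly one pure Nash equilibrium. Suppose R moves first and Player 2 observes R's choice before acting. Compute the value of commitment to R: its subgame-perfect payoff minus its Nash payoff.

Work backward from Player 2's decision.
- T → Player 2 plays c4 (best of -8, 7, 7, 8, -2); R gets -1.
- M → Player 2 plays c1 (best of 9, -7, -9, -2, 0); R gets -4.
- B → Player 2 plays c4 (best of -1, 1, 4, 8, -1); R gets 2.
Among -1, -4, 2, the best is 2 at B. Subgame-perfect outcome: (B, c4) with payoffs (2, 8).
Now find the simultaneous Nash equilibrium.
R's best replies: c1→M; c2→B; c3→B; c4→M; c5→B.
Player 2's best replies: T→c4; M→c1; B→c4.
The unique mutual best reply is (M, c1), giving (-4, 9).
R's commitment gain: 2 − -4 = 6.

6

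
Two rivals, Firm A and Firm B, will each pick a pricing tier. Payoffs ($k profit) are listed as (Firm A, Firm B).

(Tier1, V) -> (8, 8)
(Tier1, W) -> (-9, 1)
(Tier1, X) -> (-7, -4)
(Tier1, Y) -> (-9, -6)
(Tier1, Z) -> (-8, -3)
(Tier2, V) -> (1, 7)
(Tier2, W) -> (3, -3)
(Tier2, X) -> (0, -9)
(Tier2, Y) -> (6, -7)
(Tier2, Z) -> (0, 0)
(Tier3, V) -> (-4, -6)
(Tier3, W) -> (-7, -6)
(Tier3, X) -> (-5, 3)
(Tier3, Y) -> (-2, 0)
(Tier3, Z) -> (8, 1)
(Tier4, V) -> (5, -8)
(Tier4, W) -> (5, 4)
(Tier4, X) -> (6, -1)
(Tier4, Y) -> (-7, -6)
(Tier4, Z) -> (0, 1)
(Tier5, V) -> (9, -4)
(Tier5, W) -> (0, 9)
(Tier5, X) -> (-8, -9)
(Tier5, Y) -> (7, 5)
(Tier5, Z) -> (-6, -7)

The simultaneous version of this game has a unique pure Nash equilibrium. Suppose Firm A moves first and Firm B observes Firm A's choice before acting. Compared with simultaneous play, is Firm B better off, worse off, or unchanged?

better off

Firm B best-responds to each possible Firm A move:
- Tier1: BR = V, leader payoff 8.
- Tier2: BR = V, leader payoff 1.
- Tier3: BR = X, leader payoff -5.
- Tier4: BR = W, leader payoff 5.
- Tier5: BR = W, leader payoff 0.
Among 8, 1, -5, 5, 0, the best is 8 at Tier1. Subgame-perfect outcome: (Tier1, V) with payoffs (8, 8).
Under simultaneous play:
Firm A's best replies: V→Tier5; W→Tier4; X→Tier4; Y→Tier5; Z→Tier3.
Firm B's best replies: Tier1→V; Tier2→V; Tier3→X; Tier4→W; Tier5→W.
Only (Tier4, W) has each player best-responding; Nash payoffs (5, 4).
Firm B earns 8 sequentially versus 4 at the Nash outcome: better off.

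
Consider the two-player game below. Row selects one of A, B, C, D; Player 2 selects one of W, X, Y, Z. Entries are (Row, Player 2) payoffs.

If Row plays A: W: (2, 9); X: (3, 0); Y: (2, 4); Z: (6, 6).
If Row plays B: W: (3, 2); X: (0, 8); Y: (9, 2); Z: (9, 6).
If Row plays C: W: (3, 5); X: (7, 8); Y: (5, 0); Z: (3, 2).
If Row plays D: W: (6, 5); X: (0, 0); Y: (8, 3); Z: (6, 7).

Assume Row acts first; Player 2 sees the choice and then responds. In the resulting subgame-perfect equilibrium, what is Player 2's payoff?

8

Work backward from Player 2's decision.
- A: BR = W, leader payoff 2.
- B: BR = X, leader payoff 0.
- C: BR = X, leader payoff 7.
- D: BR = Z, leader payoff 6.
Row's induced payoffs are 2, 0, 7, 6, so Row commits to C. Subgame-perfect outcome: (C, X) with payoffs (7, 8).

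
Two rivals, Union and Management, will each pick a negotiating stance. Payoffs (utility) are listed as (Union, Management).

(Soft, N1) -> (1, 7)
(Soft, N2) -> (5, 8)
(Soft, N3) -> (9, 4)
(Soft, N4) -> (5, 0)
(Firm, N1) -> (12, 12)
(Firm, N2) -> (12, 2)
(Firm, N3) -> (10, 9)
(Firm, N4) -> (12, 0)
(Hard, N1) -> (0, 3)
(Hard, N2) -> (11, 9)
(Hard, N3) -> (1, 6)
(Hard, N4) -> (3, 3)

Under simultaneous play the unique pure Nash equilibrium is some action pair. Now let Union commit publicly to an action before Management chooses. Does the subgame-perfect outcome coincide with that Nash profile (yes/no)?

yes

Work backward from Management's decision.
- Soft → Management plays N2 (best of 7, 8, 4, 0); Union gets 5.
- Firm → Management plays N1 (best of 12, 2, 9, 0); Union gets 12.
- Hard → Management plays N2 (best of 3, 9, 6, 3); Union gets 11.
Maximizing over 5, 12, 11, Union chooses Firm. Subgame-perfect outcome: (Firm, N1) with payoffs (12, 12).
For the simultaneous game, intersect best replies.
Union's best replies: N1→Firm; N2→Firm; N3→Firm; N4→Firm.
Management's best replies: Soft→N2; Firm→N1; Hard→N2.
The unique mutual best reply is (Firm, N1), giving (12, 12).
Sequential outcome (Firm, N1) coincides with the Nash profile (Firm, N1).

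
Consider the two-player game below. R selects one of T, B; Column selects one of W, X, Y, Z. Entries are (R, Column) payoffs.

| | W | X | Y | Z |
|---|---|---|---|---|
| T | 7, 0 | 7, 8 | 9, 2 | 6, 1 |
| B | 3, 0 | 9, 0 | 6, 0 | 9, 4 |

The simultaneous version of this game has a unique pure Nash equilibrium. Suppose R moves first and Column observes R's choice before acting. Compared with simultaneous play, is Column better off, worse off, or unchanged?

Backward induction with R moving first.
- T → Column plays X (best of 0, 8, 2, 1); R gets 7.
- B → Column plays Z (best of 0, 0, 0, 4); R gets 9.
R's induced payoffs are 7, 9, so R commits to B. Subgame-perfect outcome: (B, Z) with payoffs (9, 4).
For the simultaneous game, intersect best replies.
R's best replies: W→T; X→B; Y→T; Z→B.
Column's best replies: T→X; B→Z.
The unique mutual best reply is (B, Z), giving (9, 4).
Column earns 4 sequentially versus 4 at the Nash outcome: unchanged.

unchanged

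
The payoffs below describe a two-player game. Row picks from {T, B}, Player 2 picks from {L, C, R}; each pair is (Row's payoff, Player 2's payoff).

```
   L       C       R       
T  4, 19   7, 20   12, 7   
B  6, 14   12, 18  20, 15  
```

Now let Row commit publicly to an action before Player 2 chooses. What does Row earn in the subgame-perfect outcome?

Backward induction with Row moving first.
- T → Player 2 plays C (best of 19, 20, 7); Row gets 7.
- B → Player 2 plays C (best of 14, 18, 15); Row gets 12.
Among 7, 12, the best is 12 at B. Subgame-perfect outcome: (B, C) with payoffs (12, 18).

12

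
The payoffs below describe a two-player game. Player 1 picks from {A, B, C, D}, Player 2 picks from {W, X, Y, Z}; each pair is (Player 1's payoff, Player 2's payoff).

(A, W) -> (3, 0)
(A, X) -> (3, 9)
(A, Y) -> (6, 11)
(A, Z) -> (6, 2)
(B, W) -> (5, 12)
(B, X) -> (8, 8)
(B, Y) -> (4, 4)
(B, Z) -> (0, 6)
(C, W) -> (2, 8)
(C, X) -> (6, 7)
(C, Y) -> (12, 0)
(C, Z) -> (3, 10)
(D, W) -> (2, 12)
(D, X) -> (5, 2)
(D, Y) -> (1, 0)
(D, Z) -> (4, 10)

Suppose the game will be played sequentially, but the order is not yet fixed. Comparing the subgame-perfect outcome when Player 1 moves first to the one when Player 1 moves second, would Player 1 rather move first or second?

If Player 1 leads: Player 2's best replies are A→Y, B→W, C→Z, D→W; Player 1's induced payoffs 6, 5, 3, 2; outcome (A, Y), payoffs (6, 11).
If Player 2 leads: Player 1's best replies are W→B, X→B, Y→C, Z→A; Player 2's induced payoffs 12, 8, 0, 2; outcome (B, W), payoffs (5, 12).
Player 1 gets 6 moving first and 5 moving second, so Player 1 prefers to move first.

first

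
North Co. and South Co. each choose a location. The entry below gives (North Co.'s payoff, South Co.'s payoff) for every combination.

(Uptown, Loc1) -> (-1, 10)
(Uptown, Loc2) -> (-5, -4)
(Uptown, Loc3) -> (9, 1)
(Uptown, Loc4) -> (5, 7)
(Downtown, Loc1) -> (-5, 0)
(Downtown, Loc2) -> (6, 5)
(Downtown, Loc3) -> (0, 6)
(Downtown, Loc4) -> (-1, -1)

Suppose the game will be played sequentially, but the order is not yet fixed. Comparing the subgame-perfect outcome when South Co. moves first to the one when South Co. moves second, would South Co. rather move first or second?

first

If North Co. leads: South Co.'s best replies are Uptown→Loc1, Downtown→Loc3; North Co.'s induced payoffs -1, 0; outcome (Downtown, Loc3), payoffs (0, 6).
If South Co. leads: North Co.'s best replies are Loc1→Uptown, Loc2→Downtown, Loc3→Uptown, Loc4→Uptown; South Co.'s induced payoffs 10, 5, 1, 7; outcome (Uptown, Loc1), payoffs (-1, 10).
South Co. gets 10 moving first and 6 moving second, so South Co. prefers to move first.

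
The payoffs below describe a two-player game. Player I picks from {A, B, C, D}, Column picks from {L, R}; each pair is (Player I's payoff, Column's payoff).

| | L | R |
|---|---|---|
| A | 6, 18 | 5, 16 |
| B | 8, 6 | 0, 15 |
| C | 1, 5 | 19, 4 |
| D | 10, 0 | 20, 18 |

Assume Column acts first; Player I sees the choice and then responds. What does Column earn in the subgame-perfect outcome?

18

Work backward from Player I's decision.
- L: Player I compares 6, 8, 1, 10 and picks D; Column would get 0.
- R: Player I compares 5, 0, 19, 20 and picks D; Column would get 18.
Column's induced payoffs are 0, 18, so Column commits to R. Subgame-perfect outcome: (D, R) with payoffs (20, 18).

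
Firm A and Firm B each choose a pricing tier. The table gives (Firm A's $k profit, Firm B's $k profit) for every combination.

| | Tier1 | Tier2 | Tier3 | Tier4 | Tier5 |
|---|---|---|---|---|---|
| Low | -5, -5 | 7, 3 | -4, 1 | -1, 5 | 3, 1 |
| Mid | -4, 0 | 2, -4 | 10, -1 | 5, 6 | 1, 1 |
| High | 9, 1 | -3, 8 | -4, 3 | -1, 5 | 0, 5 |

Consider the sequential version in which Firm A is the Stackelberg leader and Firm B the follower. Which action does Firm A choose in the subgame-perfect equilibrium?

Solve by backward induction (Firm A leads).
- Low: Firm B compares -5, 3, 1, 5, 1 and picks Tier4; Firm A would get -1.
- Mid: Firm B compares 0, -4, -1, 6, 1 and picks Tier4; Firm A would get 5.
- High: Firm B compares 1, 8, 3, 5, 5 and picks Tier2; Firm A would get -3.
Firm A's induced payoffs are -1, 5, -3, so Firm A commits to Mid. Subgame-perfect outcome: (Mid, Tier4) with payoffs (5, 6).

Mid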